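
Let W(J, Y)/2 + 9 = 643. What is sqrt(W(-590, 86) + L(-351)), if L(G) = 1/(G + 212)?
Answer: sqrt(24498889)/139 ≈ 35.609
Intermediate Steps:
W(J, Y) = 1268 (W(J, Y) = -18 + 2*643 = -18 + 1286 = 1268)
L(G) = 1/(212 + G)
sqrt(W(-590, 86) + L(-351)) = sqrt(1268 + 1/(212 - 351)) = sqrt(1268 + 1/(-139)) = sqrt(1268 - 1/139) = sqrt(176251/139) = sqrt(24498889)/139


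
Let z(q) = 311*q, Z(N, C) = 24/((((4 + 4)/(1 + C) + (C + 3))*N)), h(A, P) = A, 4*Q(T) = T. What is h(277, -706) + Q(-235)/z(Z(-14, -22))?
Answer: 12309523/44784 ≈ 274.86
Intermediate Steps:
Q(T) = T/4
Z(N, C) = 24/(N*(3 + C + 8/(1 + C))) (Z(N, C) = 24/(((8/(1 + C) + (3 + C))*N)) = 24/(((3 + C + 8/(1 + C))*N)) = 24/((N*(3 + C + 8/(1 + C)))) = 24*(1/(N*(3 + C + 8/(1 + C)))) = 24/(N*(3 + C + 8/(1 + C))))
h(277, -706) + Q(-235)/z(Z(-14, -22)) = 277 + ((¼)*(-235))/((311*(24*(1 - 22)/(-14*(11 + (-22)² + 4*(-22)))))) = 277 - 235/(4*(311*(24*(-1/14)*(-21)/(11 + 484 - 88)))) = 277 - 235/(4*(311*(24*(-1/14)*(-21)/407))) = 277 - 235/(4*(311*(24*(-1/14)*(1/407)*(-21)))) = 277 - 235/(4*(311*(36/407))) = 277 - 235/(4*11196/407) = 277 - 235/4*407/11196 = 277 - 95645/44784 = 12309523/44784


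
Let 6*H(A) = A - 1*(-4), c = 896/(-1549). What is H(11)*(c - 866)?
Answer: -3355825/1549 ≈ -2166.4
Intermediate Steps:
c = -896/1549 (c = 896*(-1/1549) = -896/1549 ≈ -0.57844)
H(A) = ⅔ + A/6 (H(A) = (A - 1*(-4))/6 = (A + 4)/6 = (4 + A)/6 = ⅔ + A/6)
H(11)*(c - 866) = (⅔ + (⅙)*11)*(-896/1549 - 866) = (⅔ + 11/6)*(-1342330/1549) = (5/2)*(-1342330/1549) = -3355825/1549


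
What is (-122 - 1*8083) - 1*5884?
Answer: -14089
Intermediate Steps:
(-122 - 1*8083) - 1*5884 = (-122 - 8083) - 5884 = -8205 - 5884 = -14089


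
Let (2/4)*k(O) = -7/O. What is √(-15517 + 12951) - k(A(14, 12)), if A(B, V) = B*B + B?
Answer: 1/15 + I*√2566 ≈ 0.066667 + 50.656*I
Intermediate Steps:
A(B, V) = B + B² (A(B, V) = B² + B = B + B²)
k(O) = -14/O (k(O) = 2*(-7/O) = -14/O)
√(-15517 + 12951) - k(A(14, 12)) = √(-15517 + 12951) - (-14)/(14*(1 + 14)) = √(-2566) - (-14)/(14*15) = I*√2566 - (-14)/210 = I*√2566 - 1*(-1/15) = I*√2566 + 1/15 = 1/15 + I*√2566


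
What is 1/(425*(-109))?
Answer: -1/46325 ≈ -2.1587e-5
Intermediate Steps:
1/(425*(-109)) = 1/(-46325) = -1/46325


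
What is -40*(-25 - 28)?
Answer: 2120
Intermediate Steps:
-40*(-25 - 28) = -40*(-53) = 2120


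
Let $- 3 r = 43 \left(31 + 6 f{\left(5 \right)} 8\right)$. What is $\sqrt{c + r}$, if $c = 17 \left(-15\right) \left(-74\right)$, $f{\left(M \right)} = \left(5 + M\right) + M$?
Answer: $\frac{\sqrt{72951}}{3} \approx 90.031$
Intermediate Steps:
$f{\left(M \right)} = 5 + 2 M$
$c = 18870$ ($c = \left(-255\right) \left(-74\right) = 18870$)
$r = - \frac{32293}{3}$ ($r = - \frac{43 \left(31 + 6 \left(5 + 2 \cdot 5\right) 8\right)}{3} = - \frac{43 \left(31 + 6 \left(5 + 10\right) 8\right)}{3} = - \frac{43 \left(31 + 6 \cdot 15 \cdot 8\right)}{3} = - \frac{43 \left(31 + 90 \cdot 8\right)}{3} = - \frac{43 \left(31 + 720\right)}{3} = - \frac{43 \cdot 751}{3} = \left(- \frac{1}{3}\right) 32293 = - \frac{32293}{3} \approx -10764.0$)
$\sqrt{c + r} = \sqrt{18870 - \frac{32293}{3}} = \sqrt{\frac{24317}{3}} = \frac{\sqrt{72951}}{3}$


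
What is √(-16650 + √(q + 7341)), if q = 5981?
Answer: √(-16650 + √13322) ≈ 128.59*I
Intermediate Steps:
√(-16650 + √(q + 7341)) = √(-16650 + √(5981 + 7341)) = √(-16650 + √13322)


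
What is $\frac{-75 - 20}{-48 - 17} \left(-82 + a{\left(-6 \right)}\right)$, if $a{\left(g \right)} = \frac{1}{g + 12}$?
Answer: $- \frac{9329}{78} \approx -119.6$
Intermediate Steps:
$a{\left(g \right)} = \frac{1}{12 + g}$
$\frac{-75 - 20}{-48 - 17} \left(-82 + a{\left(-6 \right)}\right) = \frac{-75 - 20}{-48 - 17} \left(-82 + \frac{1}{12 - 6}\right) = - \frac{95}{-65} \left(-82 + \frac{1}{6}\right) = \left(-95\right) \left(- \frac{1}{65}\right) \left(-82 + \frac{1}{6}\right) = \frac{19}{13} \left(- \frac{491}{6}\right) = - \frac{9329}{78}$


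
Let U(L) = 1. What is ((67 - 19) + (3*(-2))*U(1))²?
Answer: 1764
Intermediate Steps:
((67 - 19) + (3*(-2))*U(1))² = ((67 - 19) + (3*(-2))*1)² = (48 - 6*1)² = (48 - 6)² = 42² = 1764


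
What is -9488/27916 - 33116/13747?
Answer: -263724448/95940313 ≈ -2.7488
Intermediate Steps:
-9488/27916 - 33116/13747 = -9488*1/27916 - 33116*1/13747 = -2372/6979 - 33116/13747 = -263724448/95940313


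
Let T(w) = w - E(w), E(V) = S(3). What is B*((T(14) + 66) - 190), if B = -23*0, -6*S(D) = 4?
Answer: 0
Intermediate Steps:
S(D) = -⅔ (S(D) = -⅙*4 = -⅔)
E(V) = -⅔
B = 0
T(w) = ⅔ + w (T(w) = w - 1*(-⅔) = w + ⅔ = ⅔ + w)
B*((T(14) + 66) - 190) = 0*(((⅔ + 14) + 66) - 190) = 0*((44/3 + 66) - 190) = 0*(242/3 - 190) = 0*(-328/3) = 0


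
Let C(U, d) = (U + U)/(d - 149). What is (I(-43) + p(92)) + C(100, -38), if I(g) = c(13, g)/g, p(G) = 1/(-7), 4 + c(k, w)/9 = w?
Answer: 485466/56287 ≈ 8.6248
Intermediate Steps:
c(k, w) = -36 + 9*w
p(G) = -⅐
I(g) = (-36 + 9*g)/g
C(U, d) = 2*U/(-149 + d) (C(U, d) = (2*U)/(-149 + d) = 2*U/(-149 + d))
(I(-43) + p(92)) + C(100, -38) = ((9 - 36/(-43)) - ⅐) + 2*100/(-149 - 38) = ((9 - 36*(-1/43)) - ⅐) + 2*100/(-187) = ((9 + 36/43) - ⅐) + 2*100*(-1/187) = (423/43 - ⅐) - 200/187 = 2918/301 - 200/187 = 485466/56287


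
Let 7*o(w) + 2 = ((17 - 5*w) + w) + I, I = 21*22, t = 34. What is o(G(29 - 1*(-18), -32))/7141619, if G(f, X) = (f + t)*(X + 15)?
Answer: 855/7141619 ≈ 0.00011972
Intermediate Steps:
G(f, X) = (15 + X)*(34 + f) (G(f, X) = (f + 34)*(X + 15) = (34 + f)*(15 + X) = (15 + X)*(34 + f))
I = 462
o(w) = 477/7 - 4*w/7 (o(w) = -2/7 + (((17 - 5*w) + w) + 462)/7 = -2/7 + ((17 - 4*w) + 462)/7 = -2/7 + (479 - 4*w)/7 = -2/7 + (479/7 - 4*w/7) = 477/7 - 4*w/7)
o(G(29 - 1*(-18), -32))/7141619 = (477/7 - 4*(510 + 15*(29 - 1*(-18)) + 34*(-32) - 32*(29 - 1*(-18)))/7)/7141619 = (477/7 - 4*(510 + 15*(29 + 18) - 1088 - 32*(29 + 18))/7)*(1/7141619) = (477/7 - 4*(510 + 15*47 - 1088 - 32*47)/7)*(1/7141619) = (477/7 - 4*(510 + 705 - 1088 - 1504)/7)*(1/7141619) = (477/7 - 4/7*(-1377))*(1/7141619) = (477/7 + 5508/7)*(1/7141619) = 855*(1/7141619) = 855/7141619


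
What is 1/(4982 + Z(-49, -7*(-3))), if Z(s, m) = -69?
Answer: 1/4913 ≈ 0.00020354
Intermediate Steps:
1/(4982 + Z(-49, -7*(-3))) = 1/(4982 - 69) = 1/4913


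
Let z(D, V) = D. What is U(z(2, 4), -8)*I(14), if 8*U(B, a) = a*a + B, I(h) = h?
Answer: 231/2 ≈ 115.50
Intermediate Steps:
U(B, a) = B/8 + a**2/8 (U(B, a) = (a*a + B)/8 = (a**2 + B)/8 = (B + a**2)/8 = B/8 + a**2/8)
U(z(2, 4), -8)*I(14) = ((1/8)*2 + (1/8)*(-8)**2)*14 = (1/4 + (1/8)*64)*14 = (1/4 + 8)*14 = (33/4)*14 = 231/2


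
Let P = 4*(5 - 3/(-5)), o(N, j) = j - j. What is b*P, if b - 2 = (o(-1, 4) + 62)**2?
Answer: 430752/5 ≈ 86150.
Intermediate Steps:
o(N, j) = 0
b = 3846 (b = 2 + (0 + 62)**2 = 2 + 62**2 = 2 + 3844 = 3846)
P = 112/5 (P = 4*(5 - 3*(-1/5)) = 4*(5 + 3/5) = 4*(28/5) = 112/5 ≈ 22.400)
b*P = 3846*(112/5) = 430752/5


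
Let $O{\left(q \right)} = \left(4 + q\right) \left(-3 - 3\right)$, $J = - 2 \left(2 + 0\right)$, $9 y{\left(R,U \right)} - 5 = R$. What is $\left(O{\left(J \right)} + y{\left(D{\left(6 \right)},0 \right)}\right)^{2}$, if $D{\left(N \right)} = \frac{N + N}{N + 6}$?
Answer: $\frac{4}{9} \approx 0.44444$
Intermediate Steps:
$D{\left(N \right)} = \frac{2 N}{6 + N}$
$y{\left(R,U \right)} = \frac{5}{9} + \frac{R}{9}$
$J = -4$ ($J = \left(-2\right) 2 = -4$)
$O{\left(q \right)} = -24 - 6 q$ ($O{\left(q \right)} = \left(4 + q\right) \left(-6\right) = -24 - 6 q$)
$\left(O{\left(J \right)} + y{\left(D{\left(6 \right)},0 \right)}\right)^{2} = \left(\left(-24 - -24\right) + \left(\frac{5}{9} + \frac{2 \cdot 6 \frac{1}{6 + 6}}{9}\right)\right)^{2} = \left(\left(-24 + 24\right) + \left(\frac{5}{9} + \frac{2 \cdot 6 \cdot \frac{1}{12}}{9}\right)\right)^{2} = \left(0 + \left(\frac{5}{9} + \frac{2 \cdot 6 \cdot \frac{1}{12}}{9}\right)\right)^{2} = \left(0 + \left(\frac{5}{9} + \frac{1}{9} \cdot 1\right)\right)^{2} = \left(0 + \left(\frac{5}{9} + \frac{1}{9}\right)\right)^{2} = \left(0 + \frac{2}{3}\right)^{2} = \left(\frac{2}{3}\right)^{2} = \frac{4}{9}$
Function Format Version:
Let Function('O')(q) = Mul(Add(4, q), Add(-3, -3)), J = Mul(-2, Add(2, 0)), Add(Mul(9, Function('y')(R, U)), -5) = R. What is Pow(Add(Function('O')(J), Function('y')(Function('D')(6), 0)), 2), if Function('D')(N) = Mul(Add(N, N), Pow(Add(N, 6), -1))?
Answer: Rational(4, 9) ≈ 0.44444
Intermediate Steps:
Function('D')(N) = Mul(2, N, Pow(Add(6, N), -1)) (Function('D')(N) = Mul(Mul(2, N), Pow(Add(6, N), -1)) = Mul(2, N, Pow(Add(6, N), -1)))
Function('y')(R, U) = Add(Rational(5, 9), Mul(Rational(1, 9), R))
J = -4 (J = Mul(-2, 2) = -4)
Function('O')(q) = Add(-24, Mul(-6, q)) (Function('O')(q) = Mul(Add(4, q), -6) = Add(-24, Mul(-6, q)))
Pow(Add(Function('O')(J), Function('y')(Function('D')(6), 0)), 2) = Pow(Add(Add(-24, Mul(-6, -4)), Add(Rational(5, 9), Mul(Rational(1, 9), Mul(2, 6, Pow(Add(6, 6), -1))))), 2) = Pow(Add(Add(-24, 24), Add(Rational(5, 9), Mul(Rational(1, 9), Mul(2, 6, Pow(12, -1))))), 2) = Pow(Add(0, Add(Rational(5, 9), Mul(Rational(1, 9), Mul(2, 6, Rational(1, 12))))), 2) = Pow(Add(0, Add(Rational(5, 9), Mul(Rational(1, 9), 1))), 2) = Pow(Add(0, Add(Rational(5, 9), Rational(1, 9))), 2) = Pow(Add(0, Rational(2, 3)), 2) = Pow(Rational(2, 3), 2) = Rational(4, 9)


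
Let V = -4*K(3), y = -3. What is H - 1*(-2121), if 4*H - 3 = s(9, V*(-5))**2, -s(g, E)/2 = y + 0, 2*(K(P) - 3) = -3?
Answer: 8523/4 ≈ 2130.8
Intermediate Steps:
K(P) = 3/2 (K(P) = 3 + (1/2)*(-3) = 3 - 3/2 = 3/2)
V = -6 (V = -4*3/2 = -6)
s(g, E) = 6 (s(g, E) = -2*(-3 + 0) = -2*(-3) = 6)
H = 39/4 (H = 3/4 + (1/4)*6**2 = 3/4 + (1/4)*36 = 3/4 + 9 = 39/4 ≈ 9.7500)
H - 1*(-2121) = 39/4 - 1*(-2121) = 39/4 + 2121 = 8523/4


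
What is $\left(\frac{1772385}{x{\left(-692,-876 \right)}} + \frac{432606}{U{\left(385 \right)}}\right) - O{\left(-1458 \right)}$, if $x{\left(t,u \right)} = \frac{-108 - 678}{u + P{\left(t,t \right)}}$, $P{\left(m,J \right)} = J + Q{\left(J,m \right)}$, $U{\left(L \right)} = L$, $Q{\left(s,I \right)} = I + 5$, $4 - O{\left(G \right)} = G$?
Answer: $\frac{512879319957}{100870} \approx 5.0846 \cdot 10^{6}$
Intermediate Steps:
$O{\left(G \right)} = 4 - G$
$Q{\left(s,I \right)} = 5 + I$
$P{\left(m,J \right)} = 5 + J + m$ ($P{\left(m,J \right)} = J + \left(5 + m\right) = 5 + J + m$)
$x{\left(t,u \right)} = - \frac{786}{5 + u + 2 t}$ ($x{\left(t,u \right)} = \frac{-108 - 678}{u + \left(5 + t + t\right)} = - \frac{786}{u + \left(5 + 2 t\right)} = - \frac{786}{5 + u + 2 t}$)
$\left(\frac{1772385}{x{\left(-692,-876 \right)}} + \frac{432606}{U{\left(385 \right)}}\right) - O{\left(-1458 \right)} = \left(\frac{1772385}{\left(-786\right) \frac{1}{5 - 876 + 2 \left(-692\right)}} + \frac{432606}{385}\right) - \left(4 - -1458\right) = \left(\frac{1772385}{\left(-786\right) \frac{1}{5 - 876 - 1384}} + 432606 \cdot \frac{1}{385}\right) - \left(4 + 1458\right) = \left(\frac{1772385}{\left(-786\right) \frac{1}{-2255}} + \frac{432606}{385}\right) - 1462 = \left(\frac{1772385}{\left(-786\right) \left(- \frac{1}{2255}\right)} + \frac{432606}{385}\right) - 1462 = \left(\frac{1772385}{\frac{786}{2255}} + \frac{432606}{385}\right) - 1462 = \left(1772385 \cdot \frac{2255}{786} + \frac{432606}{385}\right) - 1462 = \left(\frac{1332242725}{262} + \frac{432606}{385}\right) - 1462 = \frac{513026791897}{100870} - 1462 = \frac{512879319957}{100870}$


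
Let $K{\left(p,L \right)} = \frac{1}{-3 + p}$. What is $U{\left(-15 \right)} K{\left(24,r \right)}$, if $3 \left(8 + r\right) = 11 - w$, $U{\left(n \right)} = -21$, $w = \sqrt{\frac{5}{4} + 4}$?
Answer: $-1$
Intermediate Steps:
$w = \frac{\sqrt{21}}{2}$ ($w = \sqrt{5 \cdot \frac{1}{4} + 4} = \sqrt{\frac{5}{4} + 4} = \sqrt{\frac{21}{4}} = \frac{\sqrt{21}}{2} \approx 2.2913$)
$r = - \frac{13}{3} - \frac{\sqrt{21}}{6}$ ($r = -8 + \frac{11 - \frac{\sqrt{21}}{2}}{3} = -8 + \left(\frac{11}{3} - \frac{\sqrt{21}}{6}\right) = - \frac{13}{3} - \frac{\sqrt{21}}{6} \approx -5.0971$)
$U{\left(-15 \right)} K{\left(24,r \right)} = - \frac{21}{-3 + 24} = - \frac{21}{21} = \left(-21\right) \frac{1}{21} = -1$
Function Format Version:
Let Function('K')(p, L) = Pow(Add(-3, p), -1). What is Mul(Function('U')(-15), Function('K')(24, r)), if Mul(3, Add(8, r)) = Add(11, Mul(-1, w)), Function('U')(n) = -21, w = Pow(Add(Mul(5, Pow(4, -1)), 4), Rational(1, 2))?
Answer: -1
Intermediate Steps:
w = Mul(Rational(1, 2), Pow(21, Rational(1, 2))) (w = Pow(Add(Mul(5, Rational(1, 4)), 4), Rational(1, 2)) = Pow(Add(Rational(5, 4), 4), Rational(1, 2)) = Pow(Rational(21, 4), Rational(1, 2)) = Mul(Rational(1, 2), Pow(21, Rational(1, 2))) ≈ 2.2913)
r = Add(Rational(-13, 3), Mul(Rational(-1, 6), Pow(21, Rational(1, 2)))) (r = Add(-8, Mul(Rational(1, 3), Add(11, Mul(-1, Mul(Rational(1, 2), Pow(21, Rational(1, 2))))))) = Add(-8, Mul(Rational(1, 3), Add(11, Mul(Rational(-1, 2), Pow(21, Rational(1, 2)))))) = Add(-8, Add(Rational(11, 3), Mul(Rational(-1, 6), Pow(21, Rational(1, 2))))) = Add(Rational(-13, 3), Mul(Rational(-1, 6), Pow(21, Rational(1, 2)))) ≈ -5.0971)
Mul(Function('U')(-15), Function('K')(24, r)) = Mul(-21, Pow(Add(-3, 24), -1)) = Mul(-21, Pow(21, -1)) = Mul(-21, Rational(1, 21)) = -1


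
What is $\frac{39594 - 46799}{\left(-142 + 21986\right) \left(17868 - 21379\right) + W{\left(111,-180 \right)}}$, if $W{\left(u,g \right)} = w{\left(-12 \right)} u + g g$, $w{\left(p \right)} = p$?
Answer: $\frac{7205}{76663216} \approx 9.3982 \cdot 10^{-5}$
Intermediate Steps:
$W{\left(u,g \right)} = g^{2} - 12 u$ ($W{\left(u,g \right)} = - 12 u + g g = - 12 u + g^{2} = g^{2} - 12 u$)
$\frac{39594 - 46799}{\left(-142 + 21986\right) \left(17868 - 21379\right) + W{\left(111,-180 \right)}} = \frac{39594 - 46799}{\left(-142 + 21986\right) \left(17868 - 21379\right) + \left(\left(-180\right)^{2} - 1332\right)} = - \frac{7205}{21844 \left(-3511\right) + \left(32400 - 1332\right)} = - \frac{7205}{-76694284 + 31068} = - \frac{7205}{-76663216} = \left(-7205\right) \left(- \frac{1}{76663216}\right) = \frac{7205}{76663216}$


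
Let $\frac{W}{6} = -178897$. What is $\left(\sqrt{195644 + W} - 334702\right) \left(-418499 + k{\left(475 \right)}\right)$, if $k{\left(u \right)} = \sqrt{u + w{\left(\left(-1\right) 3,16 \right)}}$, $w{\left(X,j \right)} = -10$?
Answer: $\left(334702 - i \sqrt{877738}\right) \left(418499 - \sqrt{465}\right) \approx 1.4007 \cdot 10^{11} - 3.9206 \cdot 10^{8} i$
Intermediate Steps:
$W = -1073382$ ($W = 6 \left(-178897\right) = -1073382$)
$k{\left(u \right)} = \sqrt{-10 + u}$ ($k{\left(u \right)} = \sqrt{u - 10} = \sqrt{-10 + u}$)
$\left(\sqrt{195644 + W} - 334702\right) \left(-418499 + k{\left(475 \right)}\right) = \left(\sqrt{195644 - 1073382} - 334702\right) \left(-418499 + \sqrt{-10 + 475}\right) = \left(\sqrt{-877738} - 334702\right) \left(-418499 + \sqrt{465}\right) = \left(i \sqrt{877738} - 334702\right) \left(-418499 + \sqrt{465}\right) = \left(-334702 + i \sqrt{877738}\right) \left(-418499 + \sqrt{465}\right) = \left(-418499 + \sqrt{465}\right) \left(-334702 + i \sqrt{877738}\right)$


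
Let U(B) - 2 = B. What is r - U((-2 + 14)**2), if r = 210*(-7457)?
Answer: -1566116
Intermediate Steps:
U(B) = 2 + B
r = -1565970
r - U((-2 + 14)**2) = -1565970 - (2 + (-2 + 14)**2) = -1565970 - (2 + 12**2) = -1565970 - (2 + 144) = -1565970 - 1*146 = -1565970 - 146 = -1566116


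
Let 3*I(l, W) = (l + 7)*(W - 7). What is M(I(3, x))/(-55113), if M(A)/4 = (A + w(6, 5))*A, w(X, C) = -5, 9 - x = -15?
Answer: -105400/496017 ≈ -0.21249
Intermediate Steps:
x = 24 (x = 9 - 1*(-15) = 9 + 15 = 24)
I(l, W) = (-7 + W)*(7 + l)/3 (I(l, W) = ((l + 7)*(W - 7))/3 = ((7 + l)*(-7 + W))/3 = ((-7 + W)*(7 + l))/3 = (-7 + W)*(7 + l)/3)
M(A) = 4*A*(-5 + A) (M(A) = 4*((A - 5)*A) = 4*((-5 + A)*A) = 4*(A*(-5 + A)) = 4*A*(-5 + A))
M(I(3, x))/(-55113) = (4*(-49/3 - 7/3*3 + (7/3)*24 + (⅓)*24*3)*(-5 + (-49/3 - 7/3*3 + (7/3)*24 + (⅓)*24*3)))/(-55113) = (4*(-49/3 - 7 + 56 + 24)*(-5 + (-49/3 - 7 + 56 + 24)))*(-1/55113) = (4*(170/3)*(-5 + 170/3))*(-1/55113) = (4*(170/3)*(155/3))*(-1/55113) = (105400/9)*(-1/55113) = -105400/496017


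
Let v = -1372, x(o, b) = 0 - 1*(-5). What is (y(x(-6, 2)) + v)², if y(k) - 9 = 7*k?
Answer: 1763584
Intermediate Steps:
x(o, b) = 5 (x(o, b) = 0 + 5 = 5)
y(k) = 9 + 7*k
(y(x(-6, 2)) + v)² = ((9 + 7*5) - 1372)² = ((9 + 35) - 1372)² = (44 - 1372)² = (-1328)² = 1763584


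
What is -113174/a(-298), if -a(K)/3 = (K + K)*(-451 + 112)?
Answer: 56587/303066 ≈ 0.18672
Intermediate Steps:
a(K) = 2034*K (a(K) = -3*(K + K)*(-451 + 112) = -3*2*K*(-339) = -(-2034)*K = 2034*K)
-113174/a(-298) = -113174/(2034*(-298)) = -113174/(-606132) = -113174*(-1/606132) = 56587/303066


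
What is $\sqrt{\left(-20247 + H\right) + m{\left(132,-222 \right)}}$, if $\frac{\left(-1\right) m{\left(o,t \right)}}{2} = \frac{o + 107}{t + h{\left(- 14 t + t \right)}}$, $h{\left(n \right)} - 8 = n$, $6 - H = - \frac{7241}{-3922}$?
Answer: $\frac{i \sqrt{34736297594829322}}{1309948} \approx 142.28 i$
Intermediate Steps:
$H = \frac{16291}{3922}$ ($H = 6 - - \frac{7241}{-3922} = 6 - \left(-7241\right) \left(- \frac{1}{3922}\right) = 6 - \frac{7241}{3922} = \frac{16291}{3922} \approx 4.1537$)
$h{\left(n \right)} = 8 + n$
$m{\left(o,t \right)} = - \frac{2 \left(107 + o\right)}{8 - 12 t}$ ($m{\left(o,t \right)} = - 2 \frac{o + 107}{t + \left(8 + \left(- 14 t + t\right)\right)} = - 2 \frac{107 + o}{t - \left(-8 + 13 t\right)} = - 2 \frac{107 + o}{8 - 12 t} = - \frac{2 \left(107 + o\right)}{8 - 12 t}$)
$\sqrt{\left(-20247 + H\right) + m{\left(132,-222 \right)}} = \sqrt{\left(-20247 + \frac{16291}{3922}\right) + \frac{107 + 132}{2 \left(-2 + 3 \left(-222\right)\right)}} = \sqrt{- \frac{79392443}{3922} + \frac{1}{2} \frac{1}{-2 - 666} \cdot 239} = \sqrt{- \frac{79392443}{3922} + \frac{1}{2} \frac{1}{-668} \cdot 239} = \sqrt{- \frac{79392443}{3922} + \frac{1}{2} \left(- \frac{1}{668}\right) 239} = \sqrt{- \frac{79392443}{3922} - \frac{239}{1336}} = \sqrt{- \frac{53034620603}{2619896}} = \frac{i \sqrt{34736297594829322}}{1309948}$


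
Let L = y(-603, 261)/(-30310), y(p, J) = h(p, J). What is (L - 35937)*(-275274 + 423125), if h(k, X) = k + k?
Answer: -80523296465832/15155 ≈ -5.3133e+9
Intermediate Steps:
h(k, X) = 2*k
y(p, J) = 2*p
L = 603/15155 (L = (2*(-603))/(-30310) = -1206*(-1/30310) = 603/15155 ≈ 0.039789)
(L - 35937)*(-275274 + 423125) = (603/15155 - 35937)*(-275274 + 423125) = -544624632/15155*147851 = -80523296465832/15155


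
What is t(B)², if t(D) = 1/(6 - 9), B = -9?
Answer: ⅑ ≈ 0.11111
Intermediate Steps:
t(D) = -⅓ (t(D) = 1/(-3) = -⅓)
t(B)² = (-⅓)² = ⅑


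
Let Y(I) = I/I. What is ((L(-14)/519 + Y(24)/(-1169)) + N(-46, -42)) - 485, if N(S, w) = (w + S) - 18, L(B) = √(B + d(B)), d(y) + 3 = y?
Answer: -690880/1169 + I*√31/519 ≈ -591.0 + 0.010728*I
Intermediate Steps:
d(y) = -3 + y
Y(I) = 1
L(B) = √(-3 + 2*B) (L(B) = √(B + (-3 + B)) = √(-3 + 2*B))
N(S, w) = -18 + S + w (N(S, w) = (S + w) - 18 = -18 + S + w)
((L(-14)/519 + Y(24)/(-1169)) + N(-46, -42)) - 485 = ((√(-3 + 2*(-14))/519 + 1/(-1169)) + (-18 - 46 - 42)) - 485 = ((√(-3 - 28)*(1/519) + 1*(-1/1169)) - 106) - 485 = ((√(-31)*(1/519) - 1/1169) - 106) - 485 = (((I*√31)*(1/519) - 1/1169) - 106) - 485 = ((I*√31/519 - 1/1169) - 106) - 485 = ((-1/1169 + I*√31/519) - 106) - 485 = (-123915/1169 + I*√31/519) - 485 = -690880/1169 + I*√31/519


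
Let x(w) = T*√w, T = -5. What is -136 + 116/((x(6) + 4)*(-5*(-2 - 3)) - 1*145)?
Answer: -831292/6115 - 580*√6/3669 ≈ -136.33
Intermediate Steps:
x(w) = -5*√w
-136 + 116/((x(6) + 4)*(-5*(-2 - 3)) - 1*145) = -136 + 116/((-5*√6 + 4)*(-5*(-2 - 3)) - 1*145) = -136 + 116/((4 - 5*√6)*(-5*(-5)) - 145) = -136 + 116/((4 - 5*√6)*25 - 145) = -136 + 116/((100 - 125*√6) - 145) = -136 + 116/(-45 - 125*√6)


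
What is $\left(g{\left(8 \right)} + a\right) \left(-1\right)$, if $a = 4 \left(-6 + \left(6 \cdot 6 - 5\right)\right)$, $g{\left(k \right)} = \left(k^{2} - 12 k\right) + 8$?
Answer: $-76$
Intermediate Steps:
$g{\left(k \right)} = 8 + k^{2} - 12 k$
$a = 100$ ($a = 4 \left(-6 + \left(36 - 5\right)\right) = 4 \left(-6 + 31\right) = 4 \cdot 25 = 100$)
$\left(g{\left(8 \right)} + a\right) \left(-1\right) = \left(\left(8 + 8^{2} - 96\right) + 100\right) \left(-1\right) = \left(\left(8 + 64 - 96\right) + 100\right) \left(-1\right) = \left(-24 + 100\right) \left(-1\right) = 76 \left(-1\right) = -76$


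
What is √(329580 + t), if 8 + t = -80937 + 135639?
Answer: √384274 ≈ 619.90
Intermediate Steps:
t = 54694 (t = -8 + (-80937 + 135639) = -8 + 54702 = 54694)
√(329580 + t) = √(329580 + 54694) = √384274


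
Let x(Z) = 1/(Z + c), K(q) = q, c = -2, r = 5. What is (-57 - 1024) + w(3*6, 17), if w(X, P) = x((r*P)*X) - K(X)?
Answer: -1679271/1528 ≈ -1099.0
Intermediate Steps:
x(Z) = 1/(-2 + Z) (x(Z) = 1/(Z - 2) = 1/(-2 + Z))
w(X, P) = 1/(-2 + 5*P*X) - X (w(X, P) = 1/(-2 + (5*P)*X) - X = 1/(-2 + 5*P*X) - X)
(-57 - 1024) + w(3*6, 17) = (-57 - 1024) + (1/(-2 + 5*17*(3*6)) - 3*6) = -1081 + (1/(-2 + 5*17*18) - 1*18) = -1081 + (1/(-2 + 1530) - 18) = -1081 + (1/1528 - 18) = -1081 - 27503/1528 = -1679271/1528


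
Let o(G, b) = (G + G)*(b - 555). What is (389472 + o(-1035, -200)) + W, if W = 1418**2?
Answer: 3963046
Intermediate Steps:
W = 2010724
o(G, b) = 2*G*(-555 + b) (o(G, b) = (2*G)*(-555 + b) = 2*G*(-555 + b))
(389472 + o(-1035, -200)) + W = (389472 + 2*(-1035)*(-555 - 200)) + 2010724 = (389472 + 2*(-1035)*(-755)) + 2010724 = (389472 + 1562850) + 2010724 = 1952322 + 2010724 = 3963046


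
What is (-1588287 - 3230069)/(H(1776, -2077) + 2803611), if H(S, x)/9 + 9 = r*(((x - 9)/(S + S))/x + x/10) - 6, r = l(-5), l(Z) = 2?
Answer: -14811433609760/8606280793749 ≈ -1.7210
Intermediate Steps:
r = 2
H(S, x) = -135 + 9*x/5 + 9*(-9 + x)/(S*x) (H(S, x) = -81 + 9*(2*(((x - 9)/(S + S))/x + x/10) - 6) = -81 + 9*(2*(((-9 + x)/((2*S)))/x + x*(1/10)) - 6) = -81 + 9*(2*(((-9 + x)*(1/(2*S)))/x + x/10) - 6) = -81 + 9*(2*(((-9 + x)/(2*S))/x + x/10) - 6) = -81 + 9*(2*((-9 + x)/(2*S*x) + x/10) - 6) = -81 + 9*(2*(x/10 + (-9 + x)/(2*S*x)) - 6) = -81 + 9*((x/5 + (-9 + x)/(S*x)) - 6) = -81 + 9*(-6 + x/5 + (-9 + x)/(S*x)) = -81 + (-54 + 9*x/5 + 9*(-9 + x)/(S*x)) = -135 + 9*x/5 + 9*(-9 + x)/(S*x))
(-1588287 - 3230069)/(H(1776, -2077) + 2803611) = (-1588287 - 3230069)/((-135 + 9/1776 + (9/5)*(-2077) - 81/(1776*(-2077))) + 2803611) = -4818356/((-135 + 9*(1/1776) - 18693/5 - 81*1/1776*(-1/2077)) + 2803611) = -4818356/((-135 + 3/592 - 18693/5 + 27/1229584) + 2803611) = -4818356/(-11907275811/3073960 + 2803611) = -4818356/8606280793749/3073960 = -4818356*3073960/8606280793749 = -14811433609760/8606280793749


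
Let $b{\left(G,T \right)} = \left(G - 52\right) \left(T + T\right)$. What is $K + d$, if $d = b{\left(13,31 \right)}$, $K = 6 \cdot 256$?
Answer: $-882$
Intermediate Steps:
$b{\left(G,T \right)} = 2 T \left(-52 + G\right)$ ($b{\left(G,T \right)} = \left(-52 + G\right) 2 T = 2 T \left(-52 + G\right)$)
$K = 1536$
$d = -2418$ ($d = 2 \cdot 31 \left(-52 + 13\right) = 2 \cdot 31 \left(-39\right) = -2418$)
$K + d = 1536 - 2418 = -882$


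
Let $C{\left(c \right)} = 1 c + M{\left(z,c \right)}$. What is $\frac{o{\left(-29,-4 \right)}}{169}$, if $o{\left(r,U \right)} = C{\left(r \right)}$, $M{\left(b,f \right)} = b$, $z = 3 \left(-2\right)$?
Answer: $- \frac{35}{169} \approx -0.2071$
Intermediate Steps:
$z = -6$
$C{\left(c \right)} = -6 + c$ ($C{\left(c \right)} = 1 c - 6 = c - 6 = -6 + c$)
$o{\left(r,U \right)} = -6 + r$
$\frac{o{\left(-29,-4 \right)}}{169} = \frac{-6 - 29}{169} = \left(-35\right) \frac{1}{169} = - \frac{35}{169}$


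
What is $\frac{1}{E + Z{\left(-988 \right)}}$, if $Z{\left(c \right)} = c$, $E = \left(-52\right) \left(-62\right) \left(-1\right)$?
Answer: $- \frac{1}{4212} \approx -0.00023742$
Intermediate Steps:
$E = -3224$ ($E = 3224 \left(-1\right) = -3224$)
$\frac{1}{E + Z{\left(-988 \right)}} = \frac{1}{-3224 - 988} = \frac{1}{-4212} = - \frac{1}{4212}$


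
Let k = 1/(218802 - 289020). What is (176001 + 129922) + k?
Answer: 21481301213/70218 ≈ 3.0592e+5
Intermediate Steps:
k = -1/70218 (k = 1/(-70218) = -1/70218 ≈ -1.4241e-5)
(176001 + 129922) + k = (176001 + 129922) - 1/70218 = 305923 - 1/70218 = 21481301213/70218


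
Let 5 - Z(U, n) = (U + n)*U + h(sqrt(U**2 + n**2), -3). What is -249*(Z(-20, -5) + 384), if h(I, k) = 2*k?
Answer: 26145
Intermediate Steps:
Z(U, n) = 11 - U*(U + n) (Z(U, n) = 5 - ((U + n)*U + 2*(-3)) = 5 - (U*(U + n) - 6) = 5 - (-6 + U*(U + n)) = 5 + (6 - U*(U + n)) = 11 - U*(U + n))
-249*(Z(-20, -5) + 384) = -249*((11 - 1*(-20)**2 - 1*(-20)*(-5)) + 384) = -249*((11 - 1*400 - 100) + 384) = -249*((11 - 400 - 100) + 384) = -249*(-489 + 384) = -249*(-105) = 26145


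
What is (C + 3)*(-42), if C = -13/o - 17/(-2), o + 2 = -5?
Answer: -561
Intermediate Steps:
o = -7 (o = -2 - 5 = -7)
C = 145/14 (C = -13/(-7) - 17/(-2) = -13*(-⅐) - 17*(-½) = 13/7 + 17/2 = 145/14 ≈ 10.357)
(C + 3)*(-42) = (145/14 + 3)*(-42) = (187/14)*(-42) = -561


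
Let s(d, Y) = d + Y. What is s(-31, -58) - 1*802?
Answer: -891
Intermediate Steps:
s(d, Y) = Y + d
s(-31, -58) - 1*802 = (-58 - 31) - 1*802 = -89 - 802 = -891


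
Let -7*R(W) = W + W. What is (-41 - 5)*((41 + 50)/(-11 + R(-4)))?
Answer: 1274/3 ≈ 424.67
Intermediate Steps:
R(W) = -2*W/7 (R(W) = -(W + W)/7 = -2*W/7)
(-41 - 5)*((41 + 50)/(-11 + R(-4))) = (-41 - 5)*((41 + 50)/(-11 - 2/7*(-4))) = -4186/(-11 + 8/7) = -4186/(-69/7) = -4186*(-7)/69 = -46*(-637/69) = 1274/3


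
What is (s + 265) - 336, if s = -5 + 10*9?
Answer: 14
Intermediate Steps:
s = 85 (s = -5 + 90 = 85)
(s + 265) - 336 = (85 + 265) - 336 = 350 - 336 = 14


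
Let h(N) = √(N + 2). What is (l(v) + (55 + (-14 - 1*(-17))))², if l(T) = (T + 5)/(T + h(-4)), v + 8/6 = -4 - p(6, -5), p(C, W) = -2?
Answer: (200100*√2 + 270073*I)/(2*(30*√2 + 41*I)) ≈ 3315.0 - 20.701*I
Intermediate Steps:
v = -10/3 (v = -4/3 + (-4 - 1*(-2)) = -4/3 + (-4 + 2) = -4/3 - 2 = -10/3 ≈ -3.3333)
h(N) = √(2 + N)
l(T) = (5 + T)/(T + I*√2) (l(T) = (T + 5)/(T + √(2 - 4)) = (5 + T)/(T + √(-2)) = (5 + T)/(T + I*√2))
(l(v) + (55 + (-14 - 1*(-17))))² = ((5 - 10/3)/(-10/3 + I*√2) + (55 + (-14 - 1*(-17))))² = ((5/3)/(-10/3 + I*√2) + (55 + (-14 + 17)))² = (5/(3*(-10/3 + I*√2)) + (55 + 3))² = (5/(3*(-10/3 + I*√2)) + 58)² = (58 + 5/(3*(-10/3 + I*√2)))²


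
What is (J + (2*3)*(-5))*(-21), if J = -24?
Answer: 1134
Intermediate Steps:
(J + (2*3)*(-5))*(-21) = (-24 + (2*3)*(-5))*(-21) = (-24 + 6*(-5))*(-21) = (-24 - 30)*(-21) = -54*(-21) = 1134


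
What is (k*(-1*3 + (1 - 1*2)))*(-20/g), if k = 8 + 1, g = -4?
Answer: -180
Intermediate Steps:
k = 9
(k*(-1*3 + (1 - 1*2)))*(-20/g) = (9*(-1*3 + (1 - 1*2)))*(-20/(-4)) = (9*(-3 + (1 - 2)))*(-20*(-1/4)) = (9*(-3 - 1))*5 = (9*(-4))*5 = -36*5 = -180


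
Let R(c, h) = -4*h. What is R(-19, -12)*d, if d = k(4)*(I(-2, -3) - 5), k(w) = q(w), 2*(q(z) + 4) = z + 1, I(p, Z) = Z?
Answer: 576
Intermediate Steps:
q(z) = -7/2 + z/2 (q(z) = -4 + (z + 1)/2 = -4 + (1 + z)/2 = -4 + (½ + z/2) = -7/2 + z/2)
k(w) = -7/2 + w/2
d = 12 (d = (-7/2 + (½)*4)*(-3 - 5) = (-7/2 + 2)*(-8) = -3/2*(-8) = 12)
R(-19, -12)*d = -4*(-12)*12 = 48*12 = 576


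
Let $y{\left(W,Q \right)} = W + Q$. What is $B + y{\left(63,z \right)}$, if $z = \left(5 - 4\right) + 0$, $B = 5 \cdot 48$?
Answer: $304$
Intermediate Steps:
$B = 240$
$z = 1$ ($z = 1 + 0 = 1$)
$y{\left(W,Q \right)} = Q + W$
$B + y{\left(63,z \right)} = 240 + \left(1 + 63\right) = 240 + 64 = 304$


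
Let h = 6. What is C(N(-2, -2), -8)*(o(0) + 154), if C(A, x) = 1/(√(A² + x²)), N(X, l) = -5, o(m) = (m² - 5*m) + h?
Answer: 160*√89/89 ≈ 16.960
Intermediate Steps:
o(m) = 6 + m² - 5*m (o(m) = (m² - 5*m) + 6 = 6 + m² - 5*m)
C(A, x) = (A² + x²)^(-½)
C(N(-2, -2), -8)*(o(0) + 154) = ((6 + 0² - 5*0) + 154)/√((-5)² + (-8)²) = ((6 + 0 + 0) + 154)/√(25 + 64) = (6 + 154)/√89 = (√89/89)*160 = 160*√89/89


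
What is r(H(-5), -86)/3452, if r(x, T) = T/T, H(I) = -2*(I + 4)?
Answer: 1/3452 ≈ 0.00028969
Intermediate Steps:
H(I) = -8 - 2*I (H(I) = -2*(4 + I) = -8 - 2*I)
r(x, T) = 1
r(H(-5), -86)/3452 = 1/3452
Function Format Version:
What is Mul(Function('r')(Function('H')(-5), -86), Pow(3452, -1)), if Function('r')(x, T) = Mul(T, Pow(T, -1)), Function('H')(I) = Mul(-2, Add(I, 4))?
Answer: Rational(1, 3452) ≈ 0.00028969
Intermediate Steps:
Function('H')(I) = Add(-8, Mul(-2, I)) (Function('H')(I) = Mul(-2, Add(4, I)) = Add(-8, Mul(-2, I)))
Function('r')(x, T) = 1
Mul(Function('r')(Function('H')(-5), -86), Pow(3452, -1)) = Mul(1, Pow(3452, -1)) = Mul(1, Rational(1, 3452)) = Rational(1, 3452)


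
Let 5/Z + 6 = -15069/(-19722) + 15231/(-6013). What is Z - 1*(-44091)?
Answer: 13540239588787/307102067 ≈ 44090.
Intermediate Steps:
Z = -197647310/307102067 (Z = 5/(-6 + (-15069/(-19722) + 15231/(-6013))) = 5/(-6 + (-15069*(-1/19722) + 15231*(-1/6013))) = 5/(-6 + (5023/6574 - 15231/6013)) = 5/(-6 - 69925295/39529462) = 5/(-307102067/39529462) = 5*(-39529462/307102067) = -197647310/307102067 ≈ -0.64359)
Z - 1*(-44091) = -197647310/307102067 - 1*(-44091) = -197647310/307102067 + 44091 = 13540239588787/307102067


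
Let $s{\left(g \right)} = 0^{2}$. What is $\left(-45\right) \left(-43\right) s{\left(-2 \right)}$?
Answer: $0$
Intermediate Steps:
$s{\left(g \right)} = 0$
$\left(-45\right) \left(-43\right) s{\left(-2 \right)} = \left(-45\right) \left(-43\right) 0 = 1935 \cdot 0 = 0$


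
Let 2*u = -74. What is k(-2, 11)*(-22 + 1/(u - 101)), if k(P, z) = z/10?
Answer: -33407/1380 ≈ -24.208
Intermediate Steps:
u = -37 (u = (½)*(-74) = -37)
k(P, z) = z/10 (k(P, z) = z*(⅒) = z/10)
k(-2, 11)*(-22 + 1/(u - 101)) = ((⅒)*11)*(-22 + 1/(-37 - 101)) = 11*(-22 + 1/(-138))/10 = 11*(-22 - 1/138)/10 = (11/10)*(-3037/138) = -33407/1380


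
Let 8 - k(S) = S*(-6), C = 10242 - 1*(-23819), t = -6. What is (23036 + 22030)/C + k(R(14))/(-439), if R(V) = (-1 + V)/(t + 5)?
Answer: 22168244/14952779 ≈ 1.4825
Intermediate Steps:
C = 34061 (C = 10242 + 23819 = 34061)
R(V) = 1 - V (R(V) = (-1 + V)/(-6 + 5) = (-1 + V)/(-1) = (-1 + V)*(-1) = 1 - V)
k(S) = 8 + 6*S (k(S) = 8 - S*(-6) = 8 - (-6)*S = 8 + 6*S)
(23036 + 22030)/C + k(R(14))/(-439) = (23036 + 22030)/34061 + (8 + 6*(1 - 1*14))/(-439) = 45066*(1/34061) + (8 + 6*(1 - 14))*(-1/439) = 45066/34061 + (8 + 6*(-13))*(-1/439) = 45066/34061 + (8 - 78)*(-1/439) = 45066/34061 - 70*(-1/439) = 45066/34061 + 70/439 = 22168244/14952779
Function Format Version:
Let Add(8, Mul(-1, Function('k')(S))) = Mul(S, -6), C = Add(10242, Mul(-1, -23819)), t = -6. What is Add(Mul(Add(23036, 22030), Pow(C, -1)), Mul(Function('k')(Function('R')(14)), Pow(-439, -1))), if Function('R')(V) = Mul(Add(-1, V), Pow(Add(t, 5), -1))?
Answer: Rational(22168244, 14952779) ≈ 1.4825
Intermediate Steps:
C = 34061 (C = Add(10242, 23819) = 34061)
Function('R')(V) = Add(1, Mul(-1, V)) (Function('R')(V) = Mul(Add(-1, V), Pow(Add(-6, 5), -1)) = Mul(Add(-1, V), Pow(-1, -1)) = Mul(Add(-1, V), -1) = Add(1, Mul(-1, V)))
Function('k')(S) = Add(8, Mul(6, S)) (Function('k')(S) = Add(8, Mul(-1, Mul(S, -6))) = Add(8, Mul(-1, Mul(-6, S))) = Add(8, Mul(6, S)))
Add(Mul(Add(23036, 22030), Pow(C, -1)), Mul(Function('k')(Function('R')(14)), Pow(-439, -1))) = Add(Mul(Add(23036, 22030), Pow(34061, -1)), Mul(Add(8, Mul(6, Add(1, Mul(-1, 14)))), Pow(-439, -1))) = Add(Mul(45066, Rational(1, 34061)), Mul(Add(8, Mul(6, Add(1, -14))), Rational(-1, 439))) = Add(Rational(45066, 34061), Mul(Add(8, Mul(6, -13)), Rational(-1, 439))) = Add(Rational(45066, 34061), Mul(Add(8, -78), Rational(-1, 439))) = Add(Rational(45066, 34061), Mul(-70, Rational(-1, 439))) = Add(Rational(45066, 34061), Rational(70, 439)) = Rational(22168244, 14952779)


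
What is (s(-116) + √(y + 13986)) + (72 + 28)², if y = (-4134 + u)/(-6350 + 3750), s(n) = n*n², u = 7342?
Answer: -1550896 + √59085637/65 ≈ -1.5508e+6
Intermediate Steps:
s(n) = n³
y = -401/325 (y = (-4134 + 7342)/(-6350 + 3750) = 3208/(-2600) = 3208*(-1/2600) = -401/325 ≈ -1.2338)
(s(-116) + √(y + 13986)) + (72 + 28)² = ((-116)³ + √(-401/325 + 13986)) + (72 + 28)² = (-1560896 + √(4545049/325)) + 100² = (-1560896 + √59085637/65) + 10000 = -1550896 + √59085637/65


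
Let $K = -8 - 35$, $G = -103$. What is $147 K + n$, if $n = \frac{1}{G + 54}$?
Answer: $- \frac{309730}{49} \approx -6321.0$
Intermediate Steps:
$K = -43$
$n = - \frac{1}{49}$ ($n = \frac{1}{-103 + 54} = \frac{1}{-49} = - \frac{1}{49} \approx -0.020408$)
$147 K + n = 147 \left(-43\right) - \frac{1}{49} = -6321 - \frac{1}{49} = - \frac{309730}{49}$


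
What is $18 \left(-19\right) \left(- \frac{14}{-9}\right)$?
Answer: $-532$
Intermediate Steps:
$18 \left(-19\right) \left(- \frac{14}{-9}\right) = - 342 \left(\left(-14\right) \left(- \frac{1}{9}\right)\right) = \left(-342\right) \frac{14}{9} = -532$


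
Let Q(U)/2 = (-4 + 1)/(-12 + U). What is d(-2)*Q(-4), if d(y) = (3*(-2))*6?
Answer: -27/2 ≈ -13.500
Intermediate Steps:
Q(U) = -6/(-12 + U) (Q(U) = 2*((-4 + 1)/(-12 + U)) = 2*(-3/(-12 + U)) = -6/(-12 + U))
d(y) = -36 (d(y) = -6*6 = -36)
d(-2)*Q(-4) = -(-216)/(-12 - 4) = -(-216)/(-16) = -(-216)*(-1)/16 = -36*3/8 = -27/2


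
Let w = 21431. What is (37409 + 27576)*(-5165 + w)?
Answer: 1057046010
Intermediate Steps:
(37409 + 27576)*(-5165 + w) = (37409 + 27576)*(-5165 + 21431) = 64985*16266 = 1057046010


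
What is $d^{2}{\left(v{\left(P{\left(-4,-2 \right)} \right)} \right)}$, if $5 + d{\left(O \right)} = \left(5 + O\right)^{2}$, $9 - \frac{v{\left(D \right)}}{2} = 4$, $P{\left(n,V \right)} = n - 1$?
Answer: $48400$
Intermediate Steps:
$P{\left(n,V \right)} = -1 + n$
$v{\left(D \right)} = 10$ ($v{\left(D \right)} = 18 - 8 = 10$)
$d{\left(O \right)} = -5 + \left(5 + O\right)^{2}$
$d^{2}{\left(v{\left(P{\left(-4,-2 \right)} \right)} \right)} = \left(-5 + \left(5 + 10\right)^{2}\right)^{2} = \left(-5 + 15^{2}\right)^{2} = \left(-5 + 225\right)^{2} = 220^{2} = 48400$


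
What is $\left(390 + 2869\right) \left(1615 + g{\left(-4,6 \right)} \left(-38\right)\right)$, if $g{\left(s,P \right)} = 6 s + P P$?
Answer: $3777181$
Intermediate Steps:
$g{\left(s,P \right)} = P^{2} + 6 s$ ($g{\left(s,P \right)} = 6 s + P^{2} = P^{2} + 6 s$)
$\left(390 + 2869\right) \left(1615 + g{\left(-4,6 \right)} \left(-38\right)\right) = \left(390 + 2869\right) \left(1615 + \left(6^{2} + 6 \left(-4\right)\right) \left(-38\right)\right) = 3259 \left(1615 + \left(36 - 24\right) \left(-38\right)\right) = 3259 \left(1615 + 12 \left(-38\right)\right) = 3259 \left(1615 - 456\right) = 3259 \cdot 1159 = 3777181$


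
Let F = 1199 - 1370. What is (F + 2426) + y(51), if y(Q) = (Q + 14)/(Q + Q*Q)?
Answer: 460025/204 ≈ 2255.0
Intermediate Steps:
F = -171
y(Q) = (14 + Q)/(Q + Q²)
(F + 2426) + y(51) = (-171 + 2426) + (14 + 51)/(51*(1 + 51)) = 2255 + (1/51)*65/52 = 2255 + (1/51)*(1/52)*65 = 2255 + 5/204 = 460025/204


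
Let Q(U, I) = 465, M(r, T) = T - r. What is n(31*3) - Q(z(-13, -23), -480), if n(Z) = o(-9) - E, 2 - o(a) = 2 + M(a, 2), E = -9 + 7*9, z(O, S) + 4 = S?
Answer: -530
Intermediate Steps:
z(O, S) = -4 + S
E = 54 (E = -9 + 63 = 54)
o(a) = -2 + a (o(a) = 2 - (2 + (2 - a)) = 2 - (4 - a) = 2 + (-4 + a) = -2 + a)
n(Z) = -65 (n(Z) = (-2 - 9) - 1*54 = -11 - 54 = -65)
n(31*3) - Q(z(-13, -23), -480) = -65 - 1*465 = -65 - 465 = -530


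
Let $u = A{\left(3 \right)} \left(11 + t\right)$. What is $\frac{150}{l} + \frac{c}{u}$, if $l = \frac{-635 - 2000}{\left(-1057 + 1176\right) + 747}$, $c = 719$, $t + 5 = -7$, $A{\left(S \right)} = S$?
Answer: $- \frac{456853}{1581} \approx -288.96$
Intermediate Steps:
$t = -12$ ($t = -5 - 7 = -12$)
$l = - \frac{2635}{866}$ ($l = - \frac{2635}{119 + 747} = - \frac{2635}{866} \approx -3.0427$)
$u = -3$ ($u = 3 \left(11 - 12\right) = 3 \left(-1\right) = -3$)
$\frac{150}{l} + \frac{c}{u} = \frac{150}{- \frac{2635}{866}} + \frac{719}{-3} = 150 \left(- \frac{866}{2635}\right) + 719 \left(- \frac{1}{3}\right) = - \frac{25980}{527} - \frac{719}{3} = - \frac{456853}{1581}$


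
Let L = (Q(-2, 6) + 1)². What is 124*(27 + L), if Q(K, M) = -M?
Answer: 6448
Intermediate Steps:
L = 25 (L = (-1*6 + 1)² = (-6 + 1)² = (-5)² = 25)
124*(27 + L) = 124*(27 + 25) = 124*52 = 6448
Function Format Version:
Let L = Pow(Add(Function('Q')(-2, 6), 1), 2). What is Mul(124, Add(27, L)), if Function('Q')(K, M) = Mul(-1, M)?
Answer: 6448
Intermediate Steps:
L = 25 (L = Pow(Add(Mul(-1, 6), 1), 2) = Pow(Add(-6, 1), 2) = Pow(-5, 2) = 25)
Mul(124, Add(27, L)) = Mul(124, Add(27, 25)) = Mul(124, 52) = 6448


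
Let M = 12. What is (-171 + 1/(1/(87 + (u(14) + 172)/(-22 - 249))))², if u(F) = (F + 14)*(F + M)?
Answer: 559984896/73441 ≈ 7625.0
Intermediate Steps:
u(F) = (12 + F)*(14 + F) (u(F) = (F + 14)*(F + 12) = (14 + F)*(12 + F) = (12 + F)*(14 + F))
(-171 + 1/(1/(87 + (u(14) + 172)/(-22 - 249))))² = (-171 + 1/(1/(87 + ((168 + 14² + 26*14) + 172)/(-22 - 249))))² = (-171 + 1/(1/(87 + ((168 + 196 + 364) + 172)/(-271))))² = (-171 + 1/(1/(87 + (728 + 172)*(-1/271))))² = (-171 + 1/(1/(87 + 900*(-1/271))))² = (-171 + 1/(1/(87 - 900/271)))² = (-171 + 1/(1/(22677/271)))² = (-171 + 1/(271/22677))² = (-171 + 22677/271)² = (-23664/271)² = 559984896/73441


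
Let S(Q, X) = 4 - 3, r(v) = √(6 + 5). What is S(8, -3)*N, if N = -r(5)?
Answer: -√11 ≈ -3.3166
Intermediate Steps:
r(v) = √11
S(Q, X) = 1
N = -√11 ≈ -3.3166
S(8, -3)*N = 1*(-√11) = -√11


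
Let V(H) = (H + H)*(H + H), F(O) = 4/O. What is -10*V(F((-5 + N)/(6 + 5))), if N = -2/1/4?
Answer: -2560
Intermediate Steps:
N = -½ (N = -2*1*(¼) = -2*¼ = -½ ≈ -0.50000)
V(H) = 4*H² (V(H) = (2*H)*(2*H) = 4*H²)
-10*V(F((-5 + N)/(6 + 5))) = -40*(4/(((-5 - ½)/(6 + 5))))² = -40*(4/((-11/2/11)))² = -40*(4/((-11/2*1/11)))² = -40*(4/(-½))² = -40*(4*(-2))² = -40*(-8)² = -40*64 = -10*256 = -2560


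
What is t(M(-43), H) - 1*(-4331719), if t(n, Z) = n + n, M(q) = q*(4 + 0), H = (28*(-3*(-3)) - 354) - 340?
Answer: 4331375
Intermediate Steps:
H = -442 (H = (28*9 - 354) - 340 = (252 - 354) - 340 = -102 - 340 = -442)
M(q) = 4*q (M(q) = q*4 = 4*q)
t(n, Z) = 2*n
t(M(-43), H) - 1*(-4331719) = 2*(4*(-43)) - 1*(-4331719) = 2*(-172) + 4331719 = -344 + 4331719 = 4331375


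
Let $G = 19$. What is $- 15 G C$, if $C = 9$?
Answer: $-2565$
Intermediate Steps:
$- 15 G C = \left(-15\right) 19 \cdot 9 = \left(-285\right) 9 = -2565$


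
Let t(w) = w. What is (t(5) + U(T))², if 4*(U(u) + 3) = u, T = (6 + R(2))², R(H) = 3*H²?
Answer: 6889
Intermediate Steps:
T = 324 (T = (6 + 3*2²)² = (6 + 3*4)² = (6 + 12)² = 18² = 324)
U(u) = -3 + u/4
(t(5) + U(T))² = (5 + (-3 + (¼)*324))² = (5 + (-3 + 81))² = (5 + 78)² = 83² = 6889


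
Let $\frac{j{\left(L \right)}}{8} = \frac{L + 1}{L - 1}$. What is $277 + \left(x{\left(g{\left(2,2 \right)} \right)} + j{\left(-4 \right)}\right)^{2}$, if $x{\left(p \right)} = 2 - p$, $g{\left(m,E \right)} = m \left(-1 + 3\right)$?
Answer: $\frac{7121}{25} \approx 284.84$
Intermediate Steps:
$j{\left(L \right)} = \frac{8 \left(1 + L\right)}{-1 + L}$ ($j{\left(L \right)} = 8 \frac{L + 1}{L - 1} = 8 \frac{1 + L}{-1 + L} = \frac{8 \left(1 + L\right)}{-1 + L}$)
$g{\left(m,E \right)} = 2 m$ ($g{\left(m,E \right)} = m 2 = 2 m$)
$277 + \left(x{\left(g{\left(2,2 \right)} \right)} + j{\left(-4 \right)}\right)^{2} = 277 + \left(\left(2 - 2 \cdot 2\right) + \frac{8 \left(1 - 4\right)}{-1 - 4}\right)^{2} = 277 + \left(\left(2 - 4\right) + 8 \frac{1}{-5} \left(-3\right)\right)^{2} = 277 + \left(\left(2 - 4\right) + 8 \left(- \frac{1}{5}\right) \left(-3\right)\right)^{2} = 277 + \left(-2 + \frac{24}{5}\right)^{2} = 277 + \left(\frac{14}{5}\right)^{2} = 277 + \frac{196}{25} = \frac{7121}{25}$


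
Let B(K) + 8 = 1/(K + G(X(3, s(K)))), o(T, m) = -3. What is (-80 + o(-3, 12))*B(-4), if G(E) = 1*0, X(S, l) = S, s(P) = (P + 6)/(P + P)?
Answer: 2739/4 ≈ 684.75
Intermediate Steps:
s(P) = (6 + P)/(2*P) (s(P) = (6 + P)/((2*P)) = (6 + P)*(1/(2*P)) = (6 + P)/(2*P))
G(E) = 0
B(K) = -8 + 1/K (B(K) = -8 + 1/(K + 0) = -8 + 1/K)
(-80 + o(-3, 12))*B(-4) = (-80 - 3)*(-8 + 1/(-4)) = -83*(-8 - ¼) = -83*(-33/4) = 2739/4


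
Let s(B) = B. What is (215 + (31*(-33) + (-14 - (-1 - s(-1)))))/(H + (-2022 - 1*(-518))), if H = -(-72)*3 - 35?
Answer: 274/441 ≈ 0.62132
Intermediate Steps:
H = 181 (H = -24*(-9) - 35 = 216 - 35 = 181)
(215 + (31*(-33) + (-14 - (-1 - s(-1)))))/(H + (-2022 - 1*(-518))) = (215 + (31*(-33) + (-14 - (-1 - 1*(-1)))))/(181 + (-2022 - 1*(-518))) = (215 + (-1023 + (-14 - (-1 + 1))))/(181 + (-2022 + 518)) = (215 + (-1023 + (-14 - 1*0)))/(181 - 1504) = (215 + (-1023 + (-14 + 0)))/(-1323) = (215 + (-1023 - 14))*(-1/1323) = (215 - 1037)*(-1/1323) = -822*(-1/1323) = 274/441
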